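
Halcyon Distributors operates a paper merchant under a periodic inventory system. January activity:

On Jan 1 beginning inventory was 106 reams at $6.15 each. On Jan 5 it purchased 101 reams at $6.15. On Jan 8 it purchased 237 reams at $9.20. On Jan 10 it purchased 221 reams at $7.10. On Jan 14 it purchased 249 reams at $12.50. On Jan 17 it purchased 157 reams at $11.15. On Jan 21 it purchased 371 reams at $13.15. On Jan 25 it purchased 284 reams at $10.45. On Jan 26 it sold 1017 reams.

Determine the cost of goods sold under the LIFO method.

Jan 26, 1017 sold [LIFO — newest first]: 284 @ $10.45 + 371 @ $13.15 + 157 @ $11.15 + 205 @ $12.50 = $12,159.50
Ending inventory: 106 @ $6.15 + 101 @ $6.15 + 237 @ $9.20 + 221 @ $7.10 + 44 @ $12.50 = $5,572.55
Check: goods available $17,732.05 = COGS $12,159.50 + ending $5,572.55

COGS = $12,159.50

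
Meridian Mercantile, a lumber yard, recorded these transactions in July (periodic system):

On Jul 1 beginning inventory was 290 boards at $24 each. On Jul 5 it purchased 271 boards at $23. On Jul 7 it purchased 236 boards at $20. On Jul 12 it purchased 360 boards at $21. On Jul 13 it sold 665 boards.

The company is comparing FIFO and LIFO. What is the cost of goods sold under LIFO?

COGS = $13,867

FIFO COGS: 290 @ $24 + 271 @ $23 + 104 @ $20 = $15,273
LIFO COGS: 360 @ $21 + 236 @ $20 + 69 @ $23 = $13,867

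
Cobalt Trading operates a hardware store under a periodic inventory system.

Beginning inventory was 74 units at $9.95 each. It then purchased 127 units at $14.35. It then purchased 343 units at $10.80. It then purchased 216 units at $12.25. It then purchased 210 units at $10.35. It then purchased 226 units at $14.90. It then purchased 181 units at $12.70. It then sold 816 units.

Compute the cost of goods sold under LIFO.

COGS = $10,277.35

Sale 1 (816) [LIFO — newest first]: 181 @ $12.70 + 226 @ $14.90 + 210 @ $10.35 + 199 @ $12.25 = $10,277.35
Ending inventory: 74 @ $9.95 + 127 @ $14.35 + 343 @ $10.80 + 17 @ $12.25 = $6,471.40
Check: goods available $16,748.75 = COGS $10,277.35 + ending $6,471.40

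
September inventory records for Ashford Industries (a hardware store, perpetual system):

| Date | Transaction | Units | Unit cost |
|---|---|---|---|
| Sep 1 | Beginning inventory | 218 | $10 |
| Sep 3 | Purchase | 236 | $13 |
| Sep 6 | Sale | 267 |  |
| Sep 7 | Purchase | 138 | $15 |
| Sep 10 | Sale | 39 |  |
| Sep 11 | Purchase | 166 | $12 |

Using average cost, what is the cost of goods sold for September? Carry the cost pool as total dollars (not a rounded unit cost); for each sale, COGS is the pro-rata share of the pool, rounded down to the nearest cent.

COGS = $3,594.16

After Sep 1: 218 on hand, pool $2,180.00 (≈ $10.0000 each)
After Sep 3: 454 on hand, pool $5,248.00 (≈ $11.5595 each)
Sep 6, sell 267: 267/454 × $5,248.00 → $3,086.37
After Sep 7: 325 on hand, pool $4,231.63 (≈ $13.0204 each)
Sep 10, sell 39: 39/325 × $4,231.63 → $507.79
After Sep 11: 452 on hand, pool $5,715.84 (≈ $12.6457 each)
Total COGS = $3,086.37 + $507.79 = $3,594.16
Ending inventory (cost pool remaining) = $5,715.84
Check: goods available $9,310.00 = COGS $3,594.16 + ending $5,715.84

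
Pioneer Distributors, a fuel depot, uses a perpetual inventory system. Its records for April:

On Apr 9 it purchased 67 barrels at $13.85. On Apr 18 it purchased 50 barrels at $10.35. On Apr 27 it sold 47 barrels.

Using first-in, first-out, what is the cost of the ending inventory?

Ending inventory = $794.50

Apr 27, 47 sold [FIFO — oldest first]: 47 @ $13.85 = $650.95
Ending inventory: 20 @ $13.85 + 50 @ $10.35 = $794.50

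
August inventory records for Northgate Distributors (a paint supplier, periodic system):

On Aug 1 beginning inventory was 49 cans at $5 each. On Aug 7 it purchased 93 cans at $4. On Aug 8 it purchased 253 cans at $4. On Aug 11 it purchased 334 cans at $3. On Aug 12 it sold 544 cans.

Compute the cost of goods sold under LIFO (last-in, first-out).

COGS = $1,842

Aug 12, 544 sold [LIFO — newest first]: 334 @ $3 + 210 @ $4 = $1,842
Ending inventory: 49 @ $5 + 93 @ $4 + 43 @ $4 = $789
Check: goods available $2,631 = COGS $1,842 + ending $789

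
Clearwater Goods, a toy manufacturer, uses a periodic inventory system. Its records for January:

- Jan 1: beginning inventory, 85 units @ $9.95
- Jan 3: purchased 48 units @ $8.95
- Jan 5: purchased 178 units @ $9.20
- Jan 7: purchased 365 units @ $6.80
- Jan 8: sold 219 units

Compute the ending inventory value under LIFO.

Ending inventory = $3,905.75

Jan 8, 219 sold [LIFO — newest first]: 219 @ $6.80 = $1,489.20
Ending inventory: 85 @ $9.95 + 48 @ $8.95 + 178 @ $9.20 + 146 @ $6.80 = $3,905.75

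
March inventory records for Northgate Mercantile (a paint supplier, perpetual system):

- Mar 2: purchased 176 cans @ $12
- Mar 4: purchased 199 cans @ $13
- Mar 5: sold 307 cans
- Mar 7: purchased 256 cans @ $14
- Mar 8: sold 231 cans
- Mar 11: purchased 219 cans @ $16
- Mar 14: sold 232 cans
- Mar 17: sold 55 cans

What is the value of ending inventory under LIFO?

Ending inventory = $300

Mar 5, 307 sold [LIFO — newest first]: 199 @ $13 + 108 @ $12 = $3,883
Mar 8, 231 sold [LIFO — newest first]: 231 @ $14 = $3,234
Mar 14, 232 sold [LIFO — newest first]: 219 @ $16 + 13 @ $14 = $3,686
Mar 17, 55 sold [LIFO — newest first]: 12 @ $14 + 43 @ $12 = $684
Total COGS = $3,883 + $3,234 + $3,686 + $684 = $11,487
Ending inventory: 25 @ $12 = $300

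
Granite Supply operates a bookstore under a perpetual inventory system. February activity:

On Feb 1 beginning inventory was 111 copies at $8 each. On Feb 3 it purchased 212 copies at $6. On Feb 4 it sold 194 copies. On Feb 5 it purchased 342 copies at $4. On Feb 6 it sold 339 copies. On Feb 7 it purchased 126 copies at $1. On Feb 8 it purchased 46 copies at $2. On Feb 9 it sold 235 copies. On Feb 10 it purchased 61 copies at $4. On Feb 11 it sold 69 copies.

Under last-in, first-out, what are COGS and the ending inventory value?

COGS = $3,502; ending inventory = $488

Feb 4, 194 sold [LIFO — newest first]: 194 @ $6 = $1,164
Feb 6, 339 sold [LIFO — newest first]: 339 @ $4 = $1,356
Feb 9, 235 sold [LIFO — newest first]: 46 @ $2 + 126 @ $1 + 3 @ $4 + 18 @ $6 + 42 @ $8 = $674
Feb 11, 69 sold [LIFO — newest first]: 61 @ $4 + 8 @ $8 = $308
Total COGS = $1,164 + $1,356 + $674 + $308 = $3,502
Ending inventory: 61 @ $8 = $488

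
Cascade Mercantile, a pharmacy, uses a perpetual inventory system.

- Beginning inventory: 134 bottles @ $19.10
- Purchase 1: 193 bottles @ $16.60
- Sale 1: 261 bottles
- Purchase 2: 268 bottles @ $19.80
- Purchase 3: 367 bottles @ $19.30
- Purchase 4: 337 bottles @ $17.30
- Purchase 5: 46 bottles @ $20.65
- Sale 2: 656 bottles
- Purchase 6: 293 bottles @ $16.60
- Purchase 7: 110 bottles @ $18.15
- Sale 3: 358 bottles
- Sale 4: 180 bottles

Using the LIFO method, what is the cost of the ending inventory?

Ending inventory = $5,755.20

Sale 1 (261) [LIFO — newest first]: 193 @ $16.60 + 68 @ $19.10 = $4,502.60
Sale 2 (656) [LIFO — newest first]: 46 @ $20.65 + 337 @ $17.30 + 273 @ $19.30 = $12,048.90
Sale 3 (358) [LIFO — newest first]: 110 @ $18.15 + 248 @ $16.60 = $6,113.30
Sale 4 (180) [LIFO — newest first]: 45 @ $16.60 + 94 @ $19.30 + 41 @ $19.80 = $3,373.00
Total COGS = $4,502.60 + $12,048.90 + $6,113.30 + $3,373.00 = $26,037.80
Ending inventory: 66 @ $19.10 + 227 @ $19.80 = $5,755.20
Check: goods available $31,793.00 = COGS $26,037.80 + ending $5,755.20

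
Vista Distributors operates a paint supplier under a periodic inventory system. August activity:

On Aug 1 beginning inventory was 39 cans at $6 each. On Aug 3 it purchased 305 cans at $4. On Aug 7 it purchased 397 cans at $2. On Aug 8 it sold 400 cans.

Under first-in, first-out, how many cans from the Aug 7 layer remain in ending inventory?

341

Aug 8, 400 sold [FIFO — oldest first]: 39 @ $6 + 305 @ $4 + 56 @ $2 = $1,566
Ending inventory: 341 @ $2 = $682
Check: goods available $2,248 = COGS $1,566 + ending $682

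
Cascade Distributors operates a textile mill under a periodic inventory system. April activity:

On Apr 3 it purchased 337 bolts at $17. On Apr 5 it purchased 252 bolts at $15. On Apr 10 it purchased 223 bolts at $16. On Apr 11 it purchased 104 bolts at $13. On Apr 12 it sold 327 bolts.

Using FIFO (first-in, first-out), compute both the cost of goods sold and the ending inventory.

COGS = $5,559; ending inventory = $8,870

Apr 12, 327 sold [FIFO — oldest first]: 327 @ $17 = $5,559
Ending inventory: 10 @ $17 + 252 @ $15 + 223 @ $16 + 104 @ $13 = $8,870
Check: goods available $14,429 = COGS $5,559 + ending $8,870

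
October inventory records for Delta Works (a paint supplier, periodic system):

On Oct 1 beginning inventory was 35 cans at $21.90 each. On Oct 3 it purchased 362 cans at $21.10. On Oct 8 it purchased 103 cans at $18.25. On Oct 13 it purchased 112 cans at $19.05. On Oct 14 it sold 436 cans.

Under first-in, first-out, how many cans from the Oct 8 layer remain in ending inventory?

64

Oct 14, 436 sold [FIFO — oldest first]: 35 @ $21.90 + 362 @ $21.10 + 39 @ $18.25 = $9,116.45
Ending inventory: 64 @ $18.25 + 112 @ $19.05 = $3,301.60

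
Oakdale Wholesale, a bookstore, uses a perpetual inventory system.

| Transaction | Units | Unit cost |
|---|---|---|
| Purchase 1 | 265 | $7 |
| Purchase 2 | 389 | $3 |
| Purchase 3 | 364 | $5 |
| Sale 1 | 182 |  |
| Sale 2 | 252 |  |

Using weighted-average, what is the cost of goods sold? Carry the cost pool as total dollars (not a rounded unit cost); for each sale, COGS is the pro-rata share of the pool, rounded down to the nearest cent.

After Purchase 1: 265 on hand, pool $1,855.00 (≈ $7.0000 each)
After Purchase 2: 654 on hand, pool $3,022.00 (≈ $4.6208 each)
After Purchase 3: 1018 on hand, pool $4,842.00 (≈ $4.7564 each)
Sale 1, sell 182: 182/1018 × $4,842.00 → $865.66
Sale 2, sell 252: 252/836 × $3,976.34 → $1,198.60
Total COGS = $865.66 + $1,198.60 = $2,064.26
Ending inventory (cost pool remaining) = $2,777.74
Check: goods available $4,842.00 = COGS $2,064.26 + ending $2,777.74

COGS = $2,064.26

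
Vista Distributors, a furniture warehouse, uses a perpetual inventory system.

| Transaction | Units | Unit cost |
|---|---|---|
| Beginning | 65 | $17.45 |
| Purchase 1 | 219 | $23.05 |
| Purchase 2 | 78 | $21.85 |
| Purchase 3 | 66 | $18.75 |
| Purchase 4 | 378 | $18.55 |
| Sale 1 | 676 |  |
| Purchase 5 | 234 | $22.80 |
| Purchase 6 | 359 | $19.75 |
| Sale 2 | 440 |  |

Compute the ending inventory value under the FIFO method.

Sale 1 (676) [FIFO — oldest first]: 65 @ $17.45 + 219 @ $23.05 + 78 @ $21.85 + 66 @ $18.75 + 248 @ $18.55 = $13,724.40
Sale 2 (440) [FIFO — oldest first]: 130 @ $18.55 + 234 @ $22.80 + 76 @ $19.75 = $9,247.70
Total COGS = $13,724.40 + $9,247.70 = $22,972.10
Ending inventory: 283 @ $19.75 = $5,589.25
Check: goods available $28,561.35 = COGS $22,972.10 + ending $5,589.25

Ending inventory = $5,589.25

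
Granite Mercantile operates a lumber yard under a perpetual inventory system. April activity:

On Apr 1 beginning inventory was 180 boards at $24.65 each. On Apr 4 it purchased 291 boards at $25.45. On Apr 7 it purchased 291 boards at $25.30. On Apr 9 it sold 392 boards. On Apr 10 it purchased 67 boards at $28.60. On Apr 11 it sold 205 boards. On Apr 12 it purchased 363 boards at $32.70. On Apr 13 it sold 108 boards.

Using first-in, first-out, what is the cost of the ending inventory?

Apr 9, 392 sold [FIFO — oldest first]: 180 @ $24.65 + 212 @ $25.45 = $9,832.40
Apr 11, 205 sold [FIFO — oldest first]: 79 @ $25.45 + 126 @ $25.30 = $5,198.35
Apr 13, 108 sold [FIFO — oldest first]: 108 @ $25.30 = $2,732.40
Total COGS = $9,832.40 + $5,198.35 + $2,732.40 = $17,763.15
Ending inventory: 57 @ $25.30 + 67 @ $28.60 + 363 @ $32.70 = $15,228.40
Check: goods available $32,991.55 = COGS $17,763.15 + ending $15,228.40

Ending inventory = $15,228.40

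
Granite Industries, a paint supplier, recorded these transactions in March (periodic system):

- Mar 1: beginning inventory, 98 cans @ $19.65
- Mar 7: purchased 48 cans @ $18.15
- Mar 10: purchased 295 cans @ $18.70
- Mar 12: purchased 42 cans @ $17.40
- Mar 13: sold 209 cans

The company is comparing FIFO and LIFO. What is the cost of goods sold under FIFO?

COGS = $3,975.00

FIFO COGS: 98 @ $19.65 + 48 @ $18.15 + 63 @ $18.70 = $3,975.00
LIFO COGS: 42 @ $17.40 + 167 @ $18.70 = $3,853.70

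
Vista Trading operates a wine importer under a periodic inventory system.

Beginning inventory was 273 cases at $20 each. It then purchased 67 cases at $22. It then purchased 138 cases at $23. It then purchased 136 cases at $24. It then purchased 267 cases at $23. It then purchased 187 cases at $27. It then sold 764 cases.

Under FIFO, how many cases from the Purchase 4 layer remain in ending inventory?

117

Sale 1 (764) [FIFO — oldest first]: 273 @ $20 + 67 @ $22 + 138 @ $23 + 136 @ $24 + 150 @ $23 = $16,822
Ending inventory: 117 @ $23 + 187 @ $27 = $7,740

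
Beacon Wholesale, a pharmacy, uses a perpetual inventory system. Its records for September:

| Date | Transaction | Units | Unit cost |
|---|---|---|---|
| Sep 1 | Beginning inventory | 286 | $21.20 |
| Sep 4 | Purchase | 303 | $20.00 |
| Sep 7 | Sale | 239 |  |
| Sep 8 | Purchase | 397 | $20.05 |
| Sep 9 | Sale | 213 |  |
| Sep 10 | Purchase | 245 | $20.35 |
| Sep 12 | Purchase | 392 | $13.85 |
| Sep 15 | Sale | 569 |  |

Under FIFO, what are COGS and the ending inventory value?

COGS = $20,795.30; ending inventory = $9,702.70

Sep 7, 239 sold [FIFO — oldest first]: 239 @ $21.20 = $5,066.80
Sep 9, 213 sold [FIFO — oldest first]: 47 @ $21.20 + 166 @ $20.00 = $4,316.40
Sep 15, 569 sold [FIFO — oldest first]: 137 @ $20.00 + 397 @ $20.05 + 35 @ $20.35 = $11,412.10
Total COGS = $5,066.80 + $4,316.40 + $11,412.10 = $20,795.30
Ending inventory: 210 @ $20.35 + 392 @ $13.85 = $9,702.70
Check: goods available $30,498.00 = COGS $20,795.30 + ending $9,702.70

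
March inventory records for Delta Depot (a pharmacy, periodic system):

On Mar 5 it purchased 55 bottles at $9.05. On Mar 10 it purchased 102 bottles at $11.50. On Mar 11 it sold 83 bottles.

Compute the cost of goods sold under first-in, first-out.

COGS = $819.75

Mar 11, 83 sold [FIFO — oldest first]: 55 @ $9.05 + 28 @ $11.50 = $819.75
Ending inventory: 74 @ $11.50 = $851.00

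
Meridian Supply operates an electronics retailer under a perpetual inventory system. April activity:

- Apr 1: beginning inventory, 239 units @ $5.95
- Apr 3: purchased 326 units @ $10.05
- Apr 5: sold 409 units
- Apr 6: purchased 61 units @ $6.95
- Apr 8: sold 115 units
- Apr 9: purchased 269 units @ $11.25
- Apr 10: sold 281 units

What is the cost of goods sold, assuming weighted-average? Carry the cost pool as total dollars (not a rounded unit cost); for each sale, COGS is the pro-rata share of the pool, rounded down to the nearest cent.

After Apr 1: 239 on hand, pool $1,422.05 (≈ $5.9500 each)
After Apr 3: 565 on hand, pool $4,698.35 (≈ $8.3157 each)
Apr 5, sell 409: 409/565 × $4,698.35 → $3,401.10
After Apr 6: 217 on hand, pool $1,721.20 (≈ $7.9318 each)
Apr 8, sell 115: 115/217 × $1,721.20 → $912.15
After Apr 9: 371 on hand, pool $3,835.30 (≈ $10.3377 each)
Apr 10, sell 281: 281/371 × $3,835.30 → $2,904.90
Total COGS = $3,401.10 + $912.15 + $2,904.90 = $7,218.15
Ending inventory (cost pool remaining) = $930.40

COGS = $7,218.15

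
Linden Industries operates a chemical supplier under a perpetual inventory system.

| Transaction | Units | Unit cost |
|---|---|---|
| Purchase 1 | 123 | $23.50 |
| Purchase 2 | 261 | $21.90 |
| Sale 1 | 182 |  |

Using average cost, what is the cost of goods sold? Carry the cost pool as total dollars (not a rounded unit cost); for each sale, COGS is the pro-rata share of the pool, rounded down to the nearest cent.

After Purchase 1: 123 on hand, pool $2,890.50 (≈ $23.5000 each)
After Purchase 2: 384 on hand, pool $8,606.40 (≈ $22.4125 each)
Sale 1, sell 182: 182/384 × $8,606.40 → $4,079.07
Ending inventory (cost pool remaining) = $4,527.33
Check: goods available $8,606.40 = COGS $4,079.07 + ending $4,527.33

COGS = $4,079.07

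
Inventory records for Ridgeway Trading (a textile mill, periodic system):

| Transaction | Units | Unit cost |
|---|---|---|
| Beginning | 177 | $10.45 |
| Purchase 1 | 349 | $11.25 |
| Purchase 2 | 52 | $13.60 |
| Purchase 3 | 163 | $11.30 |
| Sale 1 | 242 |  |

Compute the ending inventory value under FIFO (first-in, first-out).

Ending inventory = $5,744.10

Sale 1 (242) [FIFO — oldest first]: 177 @ $10.45 + 65 @ $11.25 = $2,580.90
Ending inventory: 284 @ $11.25 + 52 @ $13.60 + 163 @ $11.30 = $5,744.10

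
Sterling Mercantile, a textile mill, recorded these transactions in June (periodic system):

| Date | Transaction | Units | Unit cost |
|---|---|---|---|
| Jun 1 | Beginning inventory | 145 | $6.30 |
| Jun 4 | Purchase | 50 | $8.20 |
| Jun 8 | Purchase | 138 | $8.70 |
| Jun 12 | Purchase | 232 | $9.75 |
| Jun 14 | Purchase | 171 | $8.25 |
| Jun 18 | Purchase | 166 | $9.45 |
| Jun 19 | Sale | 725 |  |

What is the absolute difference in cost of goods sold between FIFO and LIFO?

FIFO COGS: 145 @ $6.30 + 50 @ $8.20 + 138 @ $8.70 + 232 @ $9.75 + 160 @ $8.25 = $6,106.10
LIFO COGS: 166 @ $9.45 + 171 @ $8.25 + 232 @ $9.75 + 138 @ $8.70 + 18 @ $8.20 = $6,589.65
Difference = |$6,106.10 − $6,589.65| = $483.55

$483.55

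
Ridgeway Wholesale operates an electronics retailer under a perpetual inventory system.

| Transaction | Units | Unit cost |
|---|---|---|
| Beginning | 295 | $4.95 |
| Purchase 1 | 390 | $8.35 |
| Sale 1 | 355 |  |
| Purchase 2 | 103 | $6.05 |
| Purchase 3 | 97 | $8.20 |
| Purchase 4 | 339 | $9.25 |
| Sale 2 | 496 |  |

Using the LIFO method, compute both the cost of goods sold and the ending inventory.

Sale 1 (355) [LIFO — newest first]: 355 @ $8.35 = $2,964.25
Sale 2 (496) [LIFO — newest first]: 339 @ $9.25 + 97 @ $8.20 + 60 @ $6.05 = $4,294.15
Total COGS = $2,964.25 + $4,294.15 = $7,258.40
Ending inventory: 295 @ $4.95 + 35 @ $8.35 + 43 @ $6.05 = $2,012.65

COGS = $7,258.40; ending inventory = $2,012.65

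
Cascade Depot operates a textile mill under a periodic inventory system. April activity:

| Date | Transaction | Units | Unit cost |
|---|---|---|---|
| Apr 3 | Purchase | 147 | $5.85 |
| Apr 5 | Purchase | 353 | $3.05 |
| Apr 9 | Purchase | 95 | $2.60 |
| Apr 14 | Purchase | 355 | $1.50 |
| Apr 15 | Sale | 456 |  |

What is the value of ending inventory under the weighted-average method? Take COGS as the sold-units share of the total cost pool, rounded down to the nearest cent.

Ending inventory = $1,412.38

Apr 15, sell 456: 456/950 × $2,716.10 → $1,303.72
Ending inventory (cost pool remaining) = $1,412.38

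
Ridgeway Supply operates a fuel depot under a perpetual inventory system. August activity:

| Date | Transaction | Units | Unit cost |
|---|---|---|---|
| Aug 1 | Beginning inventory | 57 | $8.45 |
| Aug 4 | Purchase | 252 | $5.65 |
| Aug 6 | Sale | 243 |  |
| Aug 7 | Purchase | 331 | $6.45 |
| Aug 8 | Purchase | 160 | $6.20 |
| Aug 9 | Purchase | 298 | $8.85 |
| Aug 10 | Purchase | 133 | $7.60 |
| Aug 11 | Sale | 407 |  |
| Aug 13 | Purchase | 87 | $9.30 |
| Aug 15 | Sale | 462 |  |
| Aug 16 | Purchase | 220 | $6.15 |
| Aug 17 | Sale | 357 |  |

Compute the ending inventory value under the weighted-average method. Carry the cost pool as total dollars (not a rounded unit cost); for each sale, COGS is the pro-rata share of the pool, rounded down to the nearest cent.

After Aug 1: 57 on hand, pool $481.65 (≈ $8.4500 each)
After Aug 4: 309 on hand, pool $1,905.45 (≈ $6.1665 each)
Aug 6, sell 243: 243/309 × $1,905.45 → $1,498.46
After Aug 7: 397 on hand, pool $2,541.94 (≈ $6.4029 each)
After Aug 8: 557 on hand, pool $3,533.94 (≈ $6.3446 each)
After Aug 9: 855 on hand, pool $6,171.24 (≈ $7.2178 each)
After Aug 10: 988 on hand, pool $7,182.04 (≈ $7.2693 each)
Aug 11, sell 407: 407/988 × $7,182.04 → $2,958.59
After Aug 13: 668 on hand, pool $5,032.55 (≈ $7.5338 each)
Aug 15, sell 462: 462/668 × $5,032.55 → $3,480.59
After Aug 16: 426 on hand, pool $2,904.96 (≈ $6.8192 each)
Aug 17, sell 357: 357/426 × $2,904.96 → $2,434.43
Total COGS = $1,498.46 + $2,958.59 + $3,480.59 + $2,434.43 = $10,372.07
Ending inventory (cost pool remaining) = $470.53

Ending inventory = $470.53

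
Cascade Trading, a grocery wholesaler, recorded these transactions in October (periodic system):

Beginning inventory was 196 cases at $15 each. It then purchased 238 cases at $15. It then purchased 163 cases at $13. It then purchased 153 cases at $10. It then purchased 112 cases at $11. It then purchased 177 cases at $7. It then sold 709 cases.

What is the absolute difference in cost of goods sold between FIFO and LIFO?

FIFO COGS: 196 @ $15 + 238 @ $15 + 163 @ $13 + 112 @ $10 = $9,749
LIFO COGS: 177 @ $7 + 112 @ $11 + 153 @ $10 + 163 @ $13 + 104 @ $15 = $7,680
Difference = |$9,749 − $7,680| = $2,069

$2,069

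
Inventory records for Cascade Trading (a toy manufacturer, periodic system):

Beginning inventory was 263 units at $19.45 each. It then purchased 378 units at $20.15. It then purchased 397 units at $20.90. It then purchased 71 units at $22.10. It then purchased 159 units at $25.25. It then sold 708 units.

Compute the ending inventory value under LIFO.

Ending inventory = $11,099.90

Sale 1 (708) [LIFO — newest first]: 159 @ $25.25 + 71 @ $22.10 + 397 @ $20.90 + 81 @ $20.15 = $15,513.30
Ending inventory: 263 @ $19.45 + 297 @ $20.15 = $11,099.90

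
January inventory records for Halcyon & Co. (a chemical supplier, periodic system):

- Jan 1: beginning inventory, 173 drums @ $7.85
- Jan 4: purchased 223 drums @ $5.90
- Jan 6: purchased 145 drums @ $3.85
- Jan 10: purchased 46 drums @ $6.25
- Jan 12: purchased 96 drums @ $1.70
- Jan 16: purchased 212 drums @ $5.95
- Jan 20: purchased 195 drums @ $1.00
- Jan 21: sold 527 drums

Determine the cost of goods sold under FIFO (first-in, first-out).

COGS = $3,178.10

Jan 21, 527 sold [FIFO — oldest first]: 173 @ $7.85 + 223 @ $5.90 + 131 @ $3.85 = $3,178.10
Ending inventory: 14 @ $3.85 + 46 @ $6.25 + 96 @ $1.70 + 212 @ $5.95 + 195 @ $1.00 = $1,961.00
Check: goods available $5,139.10 = COGS $3,178.10 + ending $1,961.00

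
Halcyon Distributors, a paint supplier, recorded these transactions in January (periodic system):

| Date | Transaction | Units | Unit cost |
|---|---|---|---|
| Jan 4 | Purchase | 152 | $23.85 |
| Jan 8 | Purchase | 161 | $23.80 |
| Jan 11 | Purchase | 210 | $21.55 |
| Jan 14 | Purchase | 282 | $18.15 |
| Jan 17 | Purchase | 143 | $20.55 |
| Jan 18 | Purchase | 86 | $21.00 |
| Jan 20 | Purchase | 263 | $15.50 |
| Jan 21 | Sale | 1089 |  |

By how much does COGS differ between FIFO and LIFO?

FIFO COGS: 152 @ $23.85 + 161 @ $23.80 + 210 @ $21.55 + 282 @ $18.15 + 143 @ $20.55 + 86 @ $21.00 + 55 @ $15.50 = $22,697.95
LIFO COGS: 263 @ $15.50 + 86 @ $21.00 + 143 @ $20.55 + 282 @ $18.15 + 210 @ $21.55 + 105 @ $23.80 = $20,963.95
Difference = |$22,697.95 − $20,963.95| = $1,734.00

$1,734.00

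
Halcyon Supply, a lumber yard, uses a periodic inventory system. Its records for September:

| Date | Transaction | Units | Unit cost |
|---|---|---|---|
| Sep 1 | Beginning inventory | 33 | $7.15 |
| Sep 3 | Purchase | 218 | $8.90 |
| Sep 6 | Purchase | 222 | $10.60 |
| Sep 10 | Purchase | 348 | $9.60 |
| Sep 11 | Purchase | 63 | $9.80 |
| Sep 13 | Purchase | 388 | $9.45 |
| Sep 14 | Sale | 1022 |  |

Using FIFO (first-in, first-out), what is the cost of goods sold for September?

Sep 14, 1022 sold [FIFO — oldest first]: 33 @ $7.15 + 218 @ $8.90 + 222 @ $10.60 + 348 @ $9.60 + 63 @ $9.80 + 138 @ $9.45 = $9,791.65
Ending inventory: 250 @ $9.45 = $2,362.50

COGS = $9,791.65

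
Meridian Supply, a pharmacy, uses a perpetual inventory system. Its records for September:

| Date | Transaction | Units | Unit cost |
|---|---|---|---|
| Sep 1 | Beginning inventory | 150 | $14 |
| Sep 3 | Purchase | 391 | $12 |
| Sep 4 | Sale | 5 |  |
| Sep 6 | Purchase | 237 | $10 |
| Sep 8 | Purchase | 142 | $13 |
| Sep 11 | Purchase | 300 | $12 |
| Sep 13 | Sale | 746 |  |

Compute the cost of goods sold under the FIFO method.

Sep 4, 5 sold [FIFO — oldest first]: 5 @ $14 = $70
Sep 13, 746 sold [FIFO — oldest first]: 145 @ $14 + 391 @ $12 + 210 @ $10 = $8,822
Total COGS = $70 + $8,822 = $8,892
Ending inventory: 27 @ $10 + 142 @ $13 + 300 @ $12 = $5,716
Check: goods available $14,608 = COGS $8,892 + ending $5,716

COGS = $8,892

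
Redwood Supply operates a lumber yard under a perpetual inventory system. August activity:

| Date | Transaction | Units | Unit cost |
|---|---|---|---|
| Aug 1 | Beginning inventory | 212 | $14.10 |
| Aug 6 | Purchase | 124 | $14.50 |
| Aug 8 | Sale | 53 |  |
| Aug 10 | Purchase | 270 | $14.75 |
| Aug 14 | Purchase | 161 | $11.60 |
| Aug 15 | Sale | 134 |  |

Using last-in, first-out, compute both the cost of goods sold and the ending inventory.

COGS = $2,322.90; ending inventory = $8,314.40

Aug 8, 53 sold [LIFO — newest first]: 53 @ $14.50 = $768.50
Aug 15, 134 sold [LIFO — newest first]: 134 @ $11.60 = $1,554.40
Total COGS = $768.50 + $1,554.40 = $2,322.90
Ending inventory: 212 @ $14.10 + 71 @ $14.50 + 270 @ $14.75 + 27 @ $11.60 = $8,314.40
Check: goods available $10,637.30 = COGS $2,322.90 + ending $8,314.40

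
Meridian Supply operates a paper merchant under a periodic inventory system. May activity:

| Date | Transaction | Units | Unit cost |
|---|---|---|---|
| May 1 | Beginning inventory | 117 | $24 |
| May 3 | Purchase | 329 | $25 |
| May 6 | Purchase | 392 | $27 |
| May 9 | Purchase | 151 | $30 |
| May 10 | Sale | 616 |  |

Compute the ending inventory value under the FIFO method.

May 10, 616 sold [FIFO — oldest first]: 117 @ $24 + 329 @ $25 + 170 @ $27 = $15,623
Ending inventory: 222 @ $27 + 151 @ $30 = $10,524

Ending inventory = $10,524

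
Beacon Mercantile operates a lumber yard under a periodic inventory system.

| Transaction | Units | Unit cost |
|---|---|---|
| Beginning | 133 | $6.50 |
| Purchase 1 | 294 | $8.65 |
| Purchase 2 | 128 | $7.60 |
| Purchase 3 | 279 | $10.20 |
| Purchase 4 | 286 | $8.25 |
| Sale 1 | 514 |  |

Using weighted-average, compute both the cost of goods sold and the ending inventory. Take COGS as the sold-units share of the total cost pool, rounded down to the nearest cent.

Sale 1, sell 514: 514/1120 × $9,585.70 → $4,399.15
Ending inventory (cost pool remaining) = $5,186.55

COGS = $4,399.15; ending inventory = $5,186.55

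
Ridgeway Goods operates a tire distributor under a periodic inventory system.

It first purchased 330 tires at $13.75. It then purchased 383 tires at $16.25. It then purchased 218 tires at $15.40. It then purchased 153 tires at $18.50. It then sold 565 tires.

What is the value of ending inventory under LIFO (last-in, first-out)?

Sale 1 (565) [LIFO — newest first]: 153 @ $18.50 + 218 @ $15.40 + 194 @ $16.25 = $9,340.20
Ending inventory: 330 @ $13.75 + 189 @ $16.25 = $7,608.75

Ending inventory = $7,608.75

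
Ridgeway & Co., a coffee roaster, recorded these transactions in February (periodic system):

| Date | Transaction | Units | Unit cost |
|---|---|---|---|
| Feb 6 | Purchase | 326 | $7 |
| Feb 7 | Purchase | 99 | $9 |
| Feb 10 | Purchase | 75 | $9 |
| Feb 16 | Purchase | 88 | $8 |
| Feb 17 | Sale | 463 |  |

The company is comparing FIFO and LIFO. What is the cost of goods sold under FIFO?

COGS = $3,515

FIFO COGS: 326 @ $7 + 99 @ $9 + 38 @ $9 = $3,515
LIFO COGS: 88 @ $8 + 75 @ $9 + 99 @ $9 + 201 @ $7 = $3,677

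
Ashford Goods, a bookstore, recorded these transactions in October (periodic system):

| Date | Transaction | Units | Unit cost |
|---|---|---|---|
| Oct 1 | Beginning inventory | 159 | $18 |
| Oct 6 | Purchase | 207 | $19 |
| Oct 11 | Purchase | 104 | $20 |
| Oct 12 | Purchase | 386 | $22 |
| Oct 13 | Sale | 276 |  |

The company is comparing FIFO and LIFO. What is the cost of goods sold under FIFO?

FIFO COGS: 159 @ $18 + 117 @ $19 = $5,085
LIFO COGS: 276 @ $22 = $6,072

COGS = $5,085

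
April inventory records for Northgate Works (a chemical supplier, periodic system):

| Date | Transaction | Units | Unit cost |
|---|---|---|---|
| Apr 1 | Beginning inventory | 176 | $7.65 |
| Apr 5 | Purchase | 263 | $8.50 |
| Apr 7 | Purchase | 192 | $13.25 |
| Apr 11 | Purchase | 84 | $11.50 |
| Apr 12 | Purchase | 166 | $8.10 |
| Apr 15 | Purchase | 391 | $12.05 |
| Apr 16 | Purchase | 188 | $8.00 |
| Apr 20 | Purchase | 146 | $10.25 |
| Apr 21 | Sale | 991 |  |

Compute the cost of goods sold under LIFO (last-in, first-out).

Apr 21, 991 sold [LIFO — newest first]: 146 @ $10.25 + 188 @ $8.00 + 391 @ $12.05 + 166 @ $8.10 + 84 @ $11.50 + 16 @ $13.25 = $10,234.65
Ending inventory: 176 @ $7.65 + 263 @ $8.50 + 176 @ $13.25 = $5,913.90

COGS = $10,234.65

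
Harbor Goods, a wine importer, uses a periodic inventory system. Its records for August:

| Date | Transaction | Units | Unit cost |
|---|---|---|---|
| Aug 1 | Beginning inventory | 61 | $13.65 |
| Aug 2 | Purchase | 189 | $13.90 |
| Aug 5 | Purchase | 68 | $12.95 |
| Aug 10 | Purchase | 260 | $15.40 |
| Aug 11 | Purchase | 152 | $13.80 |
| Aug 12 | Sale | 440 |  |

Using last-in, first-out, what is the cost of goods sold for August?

Aug 12, 440 sold [LIFO — newest first]: 152 @ $13.80 + 260 @ $15.40 + 28 @ $12.95 = $6,464.20
Ending inventory: 61 @ $13.65 + 189 @ $13.90 + 40 @ $12.95 = $3,977.75

COGS = $6,464.20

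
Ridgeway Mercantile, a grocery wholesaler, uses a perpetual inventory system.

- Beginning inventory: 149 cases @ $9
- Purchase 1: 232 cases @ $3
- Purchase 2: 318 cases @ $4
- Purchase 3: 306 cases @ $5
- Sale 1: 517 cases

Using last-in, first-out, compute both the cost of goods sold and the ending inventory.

Sale 1 (517) [LIFO — newest first]: 306 @ $5 + 211 @ $4 = $2,374
Ending inventory: 149 @ $9 + 232 @ $3 + 107 @ $4 = $2,465

COGS = $2,374; ending inventory = $2,465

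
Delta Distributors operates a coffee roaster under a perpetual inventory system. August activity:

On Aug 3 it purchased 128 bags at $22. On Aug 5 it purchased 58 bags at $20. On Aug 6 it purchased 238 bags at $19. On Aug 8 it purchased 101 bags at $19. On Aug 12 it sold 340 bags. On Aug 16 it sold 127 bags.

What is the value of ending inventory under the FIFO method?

Ending inventory = $1,102

Aug 12, 340 sold [FIFO — oldest first]: 128 @ $22 + 58 @ $20 + 154 @ $19 = $6,902
Aug 16, 127 sold [FIFO — oldest first]: 84 @ $19 + 43 @ $19 = $2,413
Total COGS = $6,902 + $2,413 = $9,315
Ending inventory: 58 @ $19 = $1,102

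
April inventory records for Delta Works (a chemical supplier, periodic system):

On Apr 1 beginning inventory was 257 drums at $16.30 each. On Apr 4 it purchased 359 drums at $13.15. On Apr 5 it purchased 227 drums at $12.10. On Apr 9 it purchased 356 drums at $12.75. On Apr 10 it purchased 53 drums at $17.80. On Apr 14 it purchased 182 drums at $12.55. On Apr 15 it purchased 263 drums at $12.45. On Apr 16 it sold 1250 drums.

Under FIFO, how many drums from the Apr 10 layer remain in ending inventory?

2

Apr 16, 1250 sold [FIFO — oldest first]: 257 @ $16.30 + 359 @ $13.15 + 227 @ $12.10 + 356 @ $12.75 + 51 @ $17.80 = $17,103.45
Ending inventory: 2 @ $17.80 + 182 @ $12.55 + 263 @ $12.45 = $5,594.05
Check: goods available $22,697.50 = COGS $17,103.45 + ending $5,594.05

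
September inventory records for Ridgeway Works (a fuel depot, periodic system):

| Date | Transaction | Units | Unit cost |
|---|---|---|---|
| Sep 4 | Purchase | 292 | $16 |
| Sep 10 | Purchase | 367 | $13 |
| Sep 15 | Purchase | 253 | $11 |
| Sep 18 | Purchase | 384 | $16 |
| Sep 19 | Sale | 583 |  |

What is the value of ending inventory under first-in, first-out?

Ending inventory = $9,915

Sep 19, 583 sold [FIFO — oldest first]: 292 @ $16 + 291 @ $13 = $8,455
Ending inventory: 76 @ $13 + 253 @ $11 + 384 @ $16 = $9,915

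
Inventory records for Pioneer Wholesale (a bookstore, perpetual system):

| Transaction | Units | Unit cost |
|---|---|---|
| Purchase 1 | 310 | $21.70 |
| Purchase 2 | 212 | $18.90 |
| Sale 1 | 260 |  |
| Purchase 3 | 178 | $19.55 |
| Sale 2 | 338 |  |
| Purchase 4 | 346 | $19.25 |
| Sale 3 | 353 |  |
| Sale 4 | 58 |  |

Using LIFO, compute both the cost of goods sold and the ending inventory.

Sale 1 (260) [LIFO — newest first]: 212 @ $18.90 + 48 @ $21.70 = $5,048.40
Sale 2 (338) [LIFO — newest first]: 178 @ $19.55 + 160 @ $21.70 = $6,951.90
Sale 3 (353) [LIFO — newest first]: 346 @ $19.25 + 7 @ $21.70 = $6,812.40
Sale 4 (58) [LIFO — newest first]: 58 @ $21.70 = $1,258.60
Total COGS = $5,048.40 + $6,951.90 + $6,812.40 + $1,258.60 = $20,071.30
Ending inventory: 37 @ $21.70 = $802.90
Check: goods available $20,874.20 = COGS $20,071.30 + ending $802.90

COGS = $20,071.30; ending inventory = $802.90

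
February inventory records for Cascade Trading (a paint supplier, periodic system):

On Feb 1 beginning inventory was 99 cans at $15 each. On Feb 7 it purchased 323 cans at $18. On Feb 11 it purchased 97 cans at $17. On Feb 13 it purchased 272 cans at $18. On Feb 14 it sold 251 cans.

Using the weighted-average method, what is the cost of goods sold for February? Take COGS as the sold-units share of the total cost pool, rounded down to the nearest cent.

COGS = $4,392.97

Feb 14, sell 251: 251/791 × $13,844.00 → $4,392.97
Ending inventory (cost pool remaining) = $9,451.03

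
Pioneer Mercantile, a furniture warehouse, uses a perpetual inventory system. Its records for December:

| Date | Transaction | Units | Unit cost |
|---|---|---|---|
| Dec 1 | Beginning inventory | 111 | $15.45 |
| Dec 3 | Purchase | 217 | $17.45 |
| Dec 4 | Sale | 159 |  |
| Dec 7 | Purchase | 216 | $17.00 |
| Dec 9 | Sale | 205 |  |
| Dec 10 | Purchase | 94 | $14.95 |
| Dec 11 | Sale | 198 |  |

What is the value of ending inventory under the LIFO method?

Ending inventory = $1,174.20

Dec 4, 159 sold [LIFO — newest first]: 159 @ $17.45 = $2,774.55
Dec 9, 205 sold [LIFO — newest first]: 205 @ $17.00 = $3,485.00
Dec 11, 198 sold [LIFO — newest first]: 94 @ $14.95 + 11 @ $17.00 + 58 @ $17.45 + 35 @ $15.45 = $3,145.15
Total COGS = $2,774.55 + $3,485.00 + $3,145.15 = $9,404.70
Ending inventory: 76 @ $15.45 = $1,174.20
Check: goods available $10,578.90 = COGS $9,404.70 + ending $1,174.20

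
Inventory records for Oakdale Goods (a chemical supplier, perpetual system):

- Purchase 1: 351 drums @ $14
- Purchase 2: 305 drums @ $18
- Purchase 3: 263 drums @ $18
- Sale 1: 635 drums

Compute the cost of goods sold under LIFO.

Sale 1 (635) [LIFO — newest first]: 263 @ $18 + 305 @ $18 + 67 @ $14 = $11,162
Ending inventory: 284 @ $14 = $3,976

COGS = $11,162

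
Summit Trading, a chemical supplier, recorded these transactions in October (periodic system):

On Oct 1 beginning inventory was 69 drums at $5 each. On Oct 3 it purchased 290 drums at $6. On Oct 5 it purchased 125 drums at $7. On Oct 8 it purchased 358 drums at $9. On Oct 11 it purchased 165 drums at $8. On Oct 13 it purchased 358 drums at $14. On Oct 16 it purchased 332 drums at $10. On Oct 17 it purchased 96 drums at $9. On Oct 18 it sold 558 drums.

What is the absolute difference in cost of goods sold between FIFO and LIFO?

$2,378

FIFO COGS: 69 @ $5 + 290 @ $6 + 125 @ $7 + 74 @ $9 = $3,626
LIFO COGS: 96 @ $9 + 332 @ $10 + 130 @ $14 = $6,004
Difference = |$3,626 − $6,004| = $2,378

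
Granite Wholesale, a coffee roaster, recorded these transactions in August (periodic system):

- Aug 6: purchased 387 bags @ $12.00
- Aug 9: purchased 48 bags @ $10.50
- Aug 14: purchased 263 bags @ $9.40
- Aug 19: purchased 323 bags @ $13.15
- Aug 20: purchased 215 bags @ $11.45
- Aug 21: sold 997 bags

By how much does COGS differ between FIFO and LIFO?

FIFO COGS: 387 @ $12.00 + 48 @ $10.50 + 263 @ $9.40 + 299 @ $13.15 = $11,552.05
LIFO COGS: 215 @ $11.45 + 323 @ $13.15 + 263 @ $9.40 + 48 @ $10.50 + 148 @ $12.00 = $11,461.40
Difference = |$11,552.05 − $11,461.40| = $90.65

$90.65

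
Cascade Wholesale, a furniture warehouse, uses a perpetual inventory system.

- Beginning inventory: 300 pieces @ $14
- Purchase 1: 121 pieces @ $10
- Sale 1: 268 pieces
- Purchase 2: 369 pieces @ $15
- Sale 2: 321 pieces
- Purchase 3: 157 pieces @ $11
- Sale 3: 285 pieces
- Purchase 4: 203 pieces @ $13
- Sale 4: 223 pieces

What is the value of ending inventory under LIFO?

Ending inventory = $742

Sale 1 (268) [LIFO — newest first]: 121 @ $10 + 147 @ $14 = $3,268
Sale 2 (321) [LIFO — newest first]: 321 @ $15 = $4,815
Sale 3 (285) [LIFO — newest first]: 157 @ $11 + 48 @ $15 + 80 @ $14 = $3,567
Sale 4 (223) [LIFO — newest first]: 203 @ $13 + 20 @ $14 = $2,919
Total COGS = $3,268 + $4,815 + $3,567 + $2,919 = $14,569
Ending inventory: 53 @ $14 = $742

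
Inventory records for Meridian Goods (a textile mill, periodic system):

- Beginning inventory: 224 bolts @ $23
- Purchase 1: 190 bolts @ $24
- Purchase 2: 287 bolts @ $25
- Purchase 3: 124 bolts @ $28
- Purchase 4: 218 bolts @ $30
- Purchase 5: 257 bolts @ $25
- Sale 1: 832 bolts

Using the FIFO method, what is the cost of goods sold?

Sale 1 (832) [FIFO — oldest first]: 224 @ $23 + 190 @ $24 + 287 @ $25 + 124 @ $28 + 7 @ $30 = $20,569
Ending inventory: 211 @ $30 + 257 @ $25 = $12,755
Check: goods available $33,324 = COGS $20,569 + ending $12,755

COGS = $20,569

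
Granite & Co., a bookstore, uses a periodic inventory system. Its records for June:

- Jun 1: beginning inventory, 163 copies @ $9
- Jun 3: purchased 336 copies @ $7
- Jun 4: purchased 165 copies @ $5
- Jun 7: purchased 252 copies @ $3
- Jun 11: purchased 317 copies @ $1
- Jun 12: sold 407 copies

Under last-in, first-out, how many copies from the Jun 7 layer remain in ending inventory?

162

Jun 12, 407 sold [LIFO — newest first]: 317 @ $1 + 90 @ $3 = $587
Ending inventory: 163 @ $9 + 336 @ $7 + 165 @ $5 + 162 @ $3 = $5,130
Check: goods available $5,717 = COGS $587 + ending $5,130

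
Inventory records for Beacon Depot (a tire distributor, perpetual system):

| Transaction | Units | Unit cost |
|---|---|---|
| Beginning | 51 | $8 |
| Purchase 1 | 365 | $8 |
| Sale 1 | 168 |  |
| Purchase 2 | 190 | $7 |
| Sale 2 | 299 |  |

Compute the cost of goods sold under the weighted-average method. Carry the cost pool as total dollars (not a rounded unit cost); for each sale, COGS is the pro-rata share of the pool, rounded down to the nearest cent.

After Beginning: 51 on hand, pool $408.00 (≈ $8.0000 each)
After Purchase 1: 416 on hand, pool $3,328.00 (≈ $8.0000 each)
Sale 1, sell 168: 168/416 × $3,328.00 → $1,344.00
After Purchase 2: 438 on hand, pool $3,314.00 (≈ $7.5662 each)
Sale 2, sell 299: 299/438 × $3,314.00 → $2,262.29
Total COGS = $1,344.00 + $2,262.29 = $3,606.29
Ending inventory (cost pool remaining) = $1,051.71
Check: goods available $4,658.00 = COGS $3,606.29 + ending $1,051.71

COGS = $3,606.29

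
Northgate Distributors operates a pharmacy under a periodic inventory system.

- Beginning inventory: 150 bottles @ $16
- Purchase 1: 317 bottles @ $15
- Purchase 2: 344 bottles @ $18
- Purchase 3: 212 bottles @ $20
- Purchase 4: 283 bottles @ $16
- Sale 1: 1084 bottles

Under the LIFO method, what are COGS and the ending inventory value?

COGS = $18,635; ending inventory = $3,480

Sale 1 (1084) [LIFO — newest first]: 283 @ $16 + 212 @ $20 + 344 @ $18 + 245 @ $15 = $18,635
Ending inventory: 150 @ $16 + 72 @ $15 = $3,480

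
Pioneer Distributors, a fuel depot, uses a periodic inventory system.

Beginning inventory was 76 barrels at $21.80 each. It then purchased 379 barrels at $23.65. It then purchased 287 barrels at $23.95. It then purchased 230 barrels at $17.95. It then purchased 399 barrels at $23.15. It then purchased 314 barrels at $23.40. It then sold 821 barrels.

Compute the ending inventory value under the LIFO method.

Sale 1 (821) [LIFO — newest first]: 314 @ $23.40 + 399 @ $23.15 + 108 @ $17.95 = $18,523.05
Ending inventory: 76 @ $21.80 + 379 @ $23.65 + 287 @ $23.95 + 122 @ $17.95 = $19,683.70

Ending inventory = $19,683.70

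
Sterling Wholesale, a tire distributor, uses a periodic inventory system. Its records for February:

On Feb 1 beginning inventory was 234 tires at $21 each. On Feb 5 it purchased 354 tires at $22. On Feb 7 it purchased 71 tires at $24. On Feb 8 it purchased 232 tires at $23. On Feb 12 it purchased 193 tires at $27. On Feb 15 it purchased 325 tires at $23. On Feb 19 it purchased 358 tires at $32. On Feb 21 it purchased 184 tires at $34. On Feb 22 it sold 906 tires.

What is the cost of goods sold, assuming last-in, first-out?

Feb 22, 906 sold [LIFO — newest first]: 184 @ $34 + 358 @ $32 + 325 @ $23 + 39 @ $27 = $26,240
Ending inventory: 234 @ $21 + 354 @ $22 + 71 @ $24 + 232 @ $23 + 154 @ $27 = $23,900

COGS = $26,240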